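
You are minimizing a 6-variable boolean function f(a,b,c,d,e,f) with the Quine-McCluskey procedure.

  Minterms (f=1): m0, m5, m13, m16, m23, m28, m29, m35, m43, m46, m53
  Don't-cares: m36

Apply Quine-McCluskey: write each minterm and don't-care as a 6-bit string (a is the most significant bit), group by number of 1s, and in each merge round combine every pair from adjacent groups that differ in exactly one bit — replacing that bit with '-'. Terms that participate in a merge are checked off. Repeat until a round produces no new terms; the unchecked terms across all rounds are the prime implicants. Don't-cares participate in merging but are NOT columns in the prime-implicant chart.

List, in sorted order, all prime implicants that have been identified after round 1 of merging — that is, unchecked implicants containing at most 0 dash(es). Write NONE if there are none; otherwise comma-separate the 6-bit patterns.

size-2^0 implicants → 000000(✓)  000101(✓)  001101(✓)  010000(✓)  010111  011100(✓)  011101(✓)  100011(✓)  100100  101011(✓)  101110  110101
size-2^1 implicants → 0-0000  0-1101  00-101  01110-  10-011
Unchecked terms (primes): 0-0000, 0-1101, 00-101, 010111, 01110-, 10-011, 100100, 101110, 110101

010111, 100100, 101110, 110101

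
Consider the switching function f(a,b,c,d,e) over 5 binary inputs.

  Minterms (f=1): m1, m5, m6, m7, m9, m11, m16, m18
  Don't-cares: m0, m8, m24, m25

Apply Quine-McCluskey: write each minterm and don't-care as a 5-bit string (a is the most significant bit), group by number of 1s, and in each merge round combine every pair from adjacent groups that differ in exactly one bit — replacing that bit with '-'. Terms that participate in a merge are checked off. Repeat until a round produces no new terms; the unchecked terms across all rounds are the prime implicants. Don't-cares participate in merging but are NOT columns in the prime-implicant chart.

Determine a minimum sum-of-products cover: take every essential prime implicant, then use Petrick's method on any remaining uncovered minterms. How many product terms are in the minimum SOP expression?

[col 0] 00000*, 00001*, 00101*, 00110*, 00111*, 01000*, 01001*, 01011*, 10000*, 10010*, 11000*, 11001*
[col 1] -0000*, -1000*, -1001*, 0-000*, 0-001*, 00-01, 0000-*, 001-1, 0011-, 010-1, 0100-*, 1-000*, 100-0, 1100-*
[col 2] --000, -100-, 0-00-
Prime implicants: --000, -100-, 0-00-, 00-01, 001-1, 0011-, 010-1, 100-0
PI chart (minterm → PIs covering it):
  1 | 0-00-,00-01
  5 | 00-01,001-1
  6 | 0011-  (sole → essential)
  7 | 001-1,0011-
  9 | -100-,0-00-,010-1
  11 | 010-1  (sole → essential)
  16 | --000,100-0
  18 | 100-0  (sole → essential)
Essential prime implicants: 0011-, 010-1, 100-0
Petrick residual → 00-01
Minimum SOP uses 4 PIs: a'b'd'e + a'b'cd + a'bc'e + ab'c'e'

4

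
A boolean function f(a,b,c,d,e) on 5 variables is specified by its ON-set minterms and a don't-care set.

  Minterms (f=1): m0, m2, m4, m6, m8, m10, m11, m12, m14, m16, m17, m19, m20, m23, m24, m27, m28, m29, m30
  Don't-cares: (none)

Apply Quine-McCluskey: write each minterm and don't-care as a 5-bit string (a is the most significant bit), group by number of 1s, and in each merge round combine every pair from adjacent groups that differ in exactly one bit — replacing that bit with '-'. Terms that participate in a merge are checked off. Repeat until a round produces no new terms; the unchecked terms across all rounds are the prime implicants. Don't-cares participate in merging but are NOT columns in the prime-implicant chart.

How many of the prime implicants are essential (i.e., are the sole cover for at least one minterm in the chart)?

5

[col 0] 00000*, 00010*, 00100*, 00110*, 01000*, 01010*, 01011*, 01100*, 01110*, 10000*, 10001*, 10011*, 10100*, 10111*, 11000*, 11011*, 11100*, 11101*, 11110*
[col 1] -0000*, -0100*, -1000*, -1011, -1100*, -1110*, 0-000*, 0-010*, 0-100*, 0-110*, 00-00*, 00-10*, 000-0*, 001-0*, 01-00*, 01-10*, 010-0*, 0101-, 011-0*, 1-000*, 1-011, 1-100*, 10-00*, 10-11, 100-1, 1000-, 11-00*, 111-0*, 1110-
[col 2] --000*, --100*, -0-00*, -1-00*, -11-0, 0--00*, 0--10*, 0-0-0*, 0-1-0*, 00--0*, 01--0*, 1--00*
[col 3] ---00, 0---0
Prime implicants: ---00, -1011, -11-0, 0---0, 0101-, 1-011, 10-11, 100-1, 1000-, 1110-
PI chart (minterm → PIs covering it):
  0 | ---00,0---0
  2 | 0---0  (sole → essential)
  4 | ---00,0---0
  6 | 0---0  (sole → essential)
  8 | ---00,0---0
  10 | 0---0,0101-
  11 | -1011,0101-
  12 | ---00,-11-0,0---0
  14 | -11-0,0---0
  16 | ---00,1000-
  17 | 100-1,1000-
  19 | 1-011,10-11,100-1
  20 | ---00  (sole → essential)
  23 | 10-11  (sole → essential)
  24 | ---00  (sole → essential)
  27 | -1011,1-011
  28 | ---00,-11-0,1110-
  29 | 1110-  (sole → essential)
  30 | -11-0  (sole → essential)
Essential prime implicants: ---00, -11-0, 0---0, 10-11, 1110-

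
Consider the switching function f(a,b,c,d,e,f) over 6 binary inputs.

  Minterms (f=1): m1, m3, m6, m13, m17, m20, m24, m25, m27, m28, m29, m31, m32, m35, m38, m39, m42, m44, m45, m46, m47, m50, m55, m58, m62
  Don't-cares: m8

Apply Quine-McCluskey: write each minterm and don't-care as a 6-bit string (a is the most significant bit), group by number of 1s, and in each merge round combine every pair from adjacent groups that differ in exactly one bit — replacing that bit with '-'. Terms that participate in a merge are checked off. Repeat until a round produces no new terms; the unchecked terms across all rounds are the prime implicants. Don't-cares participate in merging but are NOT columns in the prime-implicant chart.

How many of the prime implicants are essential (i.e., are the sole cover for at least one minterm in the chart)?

8

size-2^0 implicants → 000001(✓)  000011(✓)  000110(✓)  001000(✓)  001101(✓)  010001(✓)  010100(✓)  011000(✓)  011001(✓)  011011(✓)  011100(✓)  011101(✓)  011111(✓)  100000  100011(✓)  100110(✓)  100111(✓)  101010(✓)  101100(✓)  101101(✓)  101110(✓)  101111(✓)  110010(✓)  110111(✓)  111010(✓)  111110(✓)
size-2^1 implicants → -00011  -00110  -01101  0-0001  0-1000  0-1101  0000-1  01-001  01-100  011-00(✓)  011-01(✓)  011-11(✓)  0110-1(✓)  01100-(✓)  0111-1(✓)  01110-(✓)  1-0111  1-1010(✓)  1-1110(✓)  10-110(✓)  10-111(✓)  100-11  10011-(✓)  101-10(✓)  1011-0(✓)  1011-1(✓)  10110-(✓)  10111-(✓)  11-010  111-10(✓)
size-2^2 implicants → 011--1  011-0-  1-1-10  10-11-  1011--
Unchecked terms (primes): -00011, -00110, -01101, 0-0001, 0-1000, 0-1101, 0000-1, 01-001, 01-100, 011--1, 011-0-, 1-0111, 1-1-10, 10-11-, 100-11, 100000, 1011--, 11-010
Minterm coverage:
  m1 ⊆ 0-0001,0000-1
  m3 ⊆ -00011,0000-1
  m6 ⊆ -00110 [E]
  m13 ⊆ -01101,0-1101
  m17 ⊆ 0-0001,01-001
  m20 ⊆ 01-100 [E]
  m24 ⊆ 0-1000,011-0-
  m25 ⊆ 01-001,011--1,011-0-
  m27 ⊆ 011--1 [E]
  m28 ⊆ 01-100,011-0-
  m29 ⊆ 0-1101,011--1,011-0-
  m31 ⊆ 011--1 [E]
  m32 ⊆ 100000 [E]
  m35 ⊆ -00011,100-11
  m38 ⊆ -00110,10-11-
  m39 ⊆ 1-0111,10-11-,100-11
  m42 ⊆ 1-1-10 [E]
  m44 ⊆ 1011-- [E]
  m45 ⊆ -01101,1011--
  m46 ⊆ 1-1-10,10-11-,1011--
  m47 ⊆ 10-11-,1011--
  m50 ⊆ 11-010 [E]
  m55 ⊆ 1-0111 [E]
  m58 ⊆ 1-1-10,11-010
  m62 ⊆ 1-1-10 [E]
E = {-00110, 01-100, 011--1, 1-0111, 1-1-10, 100000, 1011--, 11-010}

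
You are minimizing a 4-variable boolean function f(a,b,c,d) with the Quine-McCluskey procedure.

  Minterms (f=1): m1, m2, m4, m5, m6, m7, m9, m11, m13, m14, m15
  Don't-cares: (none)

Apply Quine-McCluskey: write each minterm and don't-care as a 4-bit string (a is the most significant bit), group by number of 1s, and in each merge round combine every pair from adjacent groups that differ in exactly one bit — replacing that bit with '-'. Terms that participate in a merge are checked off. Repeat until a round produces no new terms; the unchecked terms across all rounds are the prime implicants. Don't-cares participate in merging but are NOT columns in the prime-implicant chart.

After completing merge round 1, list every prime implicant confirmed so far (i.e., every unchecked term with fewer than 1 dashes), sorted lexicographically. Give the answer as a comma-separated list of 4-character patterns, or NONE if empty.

NONE

size-2^0 implicants → 0001(✓)  0010(✓)  0100(✓)  0101(✓)  0110(✓)  0111(✓)  1001(✓)  1011(✓)  1101(✓)  1110(✓)  1111(✓)
size-2^1 implicants → -001(✓)  -101(✓)  -110(✓)  -111(✓)  0-01(✓)  0-10  01-0(✓)  01-1(✓)  010-(✓)  011-(✓)  1-01(✓)  1-11(✓)  10-1(✓)  11-1(✓)  111-(✓)
size-2^2 implicants → --01  -1-1  -11-  01--  1--1
Unchecked terms (primes): --01, -1-1, -11-, 0-10, 01--, 1--1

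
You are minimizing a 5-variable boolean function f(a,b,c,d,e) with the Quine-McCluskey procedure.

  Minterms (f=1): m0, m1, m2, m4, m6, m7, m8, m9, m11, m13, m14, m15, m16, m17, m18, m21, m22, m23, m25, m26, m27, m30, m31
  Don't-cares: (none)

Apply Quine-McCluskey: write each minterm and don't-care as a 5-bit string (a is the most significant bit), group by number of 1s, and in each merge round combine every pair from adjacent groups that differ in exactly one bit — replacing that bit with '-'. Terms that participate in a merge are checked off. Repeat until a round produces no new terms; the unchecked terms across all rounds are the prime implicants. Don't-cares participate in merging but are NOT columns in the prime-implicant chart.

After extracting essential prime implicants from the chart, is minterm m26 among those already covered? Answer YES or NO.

NO

[col 0] 00000*, 00001*, 00010*, 00100*, 00110*, 00111*, 01000*, 01001*, 01011*, 01101*, 01110*, 01111*, 10000*, 10001*, 10010*, 10101*, 10110*, 10111*, 11001*, 11010*, 11011*, 11110*, 11111*
[col 1] -0000*, -0001*, -0010*, -0110*, -0111*, -1001*, -1011*, -1110*, -1111*, 0-000*, 0-001*, 0-110*, 0-111*, 00-00*, 00-10*, 000-0*, 0000-*, 001-0*, 0011-*, 01-01*, 01-11*, 010-1*, 0100-*, 011-1*, 0111-*, 1-001*, 1-010*, 1-110*, 1-111*, 10-01, 10-10*, 100-0*, 1000-*, 101-1, 1011-*, 11-10*, 11-11*, 110-1*, 1101-*, 1111-*
[col 2] --001, --110*, --111*, -0-10, -00-0, -000-, -011-*, -1-11, -10-1, -111-*, 0-00-, 0-11-*, 00--0, 01--1, 1--10, 1-11-*, 11-1-
[col 3] --11-
Prime implicants: --001, --11-, -0-10, -00-0, -000-, -1-11, -10-1, 0-00-, 00--0, 01--1, 1--10, 10-01, 101-1, 11-1-
PI chart (minterm → PIs covering it):
  0 | -00-0,-000-,0-00-,00--0
  1 | --001,-000-,0-00-
  2 | -0-10,-00-0,00--0
  4 | 00--0  (sole → essential)
  6 | --11-,-0-10,00--0
  7 | --11-  (sole → essential)
  8 | 0-00-  (sole → essential)
  9 | --001,-10-1,0-00-,01--1
  11 | -1-11,-10-1,01--1
  13 | 01--1  (sole → essential)
  14 | --11-  (sole → essential)
  15 | --11-,-1-11,01--1
  16 | -00-0,-000-
  17 | --001,-000-,10-01
  18 | -0-10,-00-0,1--10
  21 | 10-01,101-1
  22 | --11-,-0-10,1--10
  23 | --11-,101-1
  25 | --001,-10-1
  26 | 1--10,11-1-
  27 | -1-11,-10-1,11-1-
  30 | --11-,1--10,11-1-
  31 | --11-,-1-11,11-1-
Essential prime implicants: --11-, 0-00-, 00--0, 01--1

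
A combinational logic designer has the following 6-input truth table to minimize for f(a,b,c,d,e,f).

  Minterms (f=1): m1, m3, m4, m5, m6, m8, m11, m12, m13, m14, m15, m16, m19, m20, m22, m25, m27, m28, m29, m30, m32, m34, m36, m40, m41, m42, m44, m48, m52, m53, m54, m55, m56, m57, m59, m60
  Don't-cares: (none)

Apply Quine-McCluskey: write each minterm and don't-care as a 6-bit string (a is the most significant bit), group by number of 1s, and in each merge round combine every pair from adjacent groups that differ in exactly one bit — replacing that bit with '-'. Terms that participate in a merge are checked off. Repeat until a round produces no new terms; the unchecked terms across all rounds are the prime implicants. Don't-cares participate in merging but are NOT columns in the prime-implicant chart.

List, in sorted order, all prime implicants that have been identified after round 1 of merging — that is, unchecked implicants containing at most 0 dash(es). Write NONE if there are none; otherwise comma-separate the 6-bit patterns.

[col 0] 000001*, 000011*, 000100*, 000101*, 000110*, 001000*, 001011*, 001100*, 001101*, 001110*, 001111*, 010000*, 010011*, 010100*, 010110*, 011001*, 011011*, 011100*, 011101*, 011110*, 100000*, 100010*, 100100*, 101000*, 101001*, 101010*, 101100*, 110000*, 110100*, 110101*, 110110*, 110111*, 111000*, 111001*, 111011*, 111100*
[col 1] -00100*, -01000*, -01100*, -10000*, -10100*, -10110*, -11001*, -11011*, -11100*, 0-0011*, 0-0100*, 0-0110*, 0-1011*, 0-1100*, 0-1101*, 0-1110*, 00-011*, 00-100*, 00-101*, 00-110*, 000-01, 0000-1, 0001-0*, 00010-*, 001-00*, 001-11, 0011-0*, 0011-1*, 00110-*, 00111-*, 01-011*, 01-100*, 01-110*, 010-00*, 0101-0*, 011-01, 0110-1*, 0111-0*, 01110-*, 1-0000*, 1-0100*, 1-1000*, 1-1001*, 1-1100*, 10-000*, 10-010*, 10-100*, 100-00*, 1000-0*, 101-00*, 1010-0*, 10100-*, 11-000*, 11-100*, 110-00*, 1101-0*, 1101-1*, 11010-*, 11011-*, 111-00*, 1110-1*, 11100-*
[col 2] --0100*, --1100*, -0-100*, -01-00, -1-100*, -10-00, -101-0, -110-1, 0--011, 0--100*, 0--110*, 0-01-0*, 0-11-0*, 0-110-, 00-1-0*, 00-10-, 0011--, 01-1-0*, 1--000*, 1--100*, 1-0-00*, 1-1-00*, 1-100-, 10--00*, 10-0-0, 11--00*, 1101--
[col 3] ---100, 0--1-0, 1---00
Prime implicants: ---100, -01-00, -10-00, -101-0, -110-1, 0--011, 0--1-0, 0-110-, 00-10-, 000-01, 0000-1, 001-11, 0011--, 011-01, 1---00, 1-100-, 10-0-0, 1101--

NONE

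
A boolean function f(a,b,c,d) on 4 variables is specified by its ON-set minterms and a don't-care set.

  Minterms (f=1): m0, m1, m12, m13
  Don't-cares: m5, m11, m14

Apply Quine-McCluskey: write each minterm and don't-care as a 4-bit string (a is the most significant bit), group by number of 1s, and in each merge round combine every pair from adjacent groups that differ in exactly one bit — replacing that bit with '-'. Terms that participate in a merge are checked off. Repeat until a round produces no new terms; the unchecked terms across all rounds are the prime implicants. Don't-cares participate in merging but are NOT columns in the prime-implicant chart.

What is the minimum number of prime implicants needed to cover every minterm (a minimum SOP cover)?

Round 0: 0000✓ 0001✓ 0101✓ 1011 1100✓ 1101✓ 1110✓
Round 1: -101 0-01 000- 11-0 110-
PIs = {-101, 0-01, 000-, 1011, 11-0, 110-}
Coverage chart:
  m0: 000- ←essential
  m1: 0-01,000-
  m12: 11-0,110-
  m13: -101,110-
Essential: 000-
Petrick residual → 110-
Min cover (2 terms): a'b'c' + abc'

2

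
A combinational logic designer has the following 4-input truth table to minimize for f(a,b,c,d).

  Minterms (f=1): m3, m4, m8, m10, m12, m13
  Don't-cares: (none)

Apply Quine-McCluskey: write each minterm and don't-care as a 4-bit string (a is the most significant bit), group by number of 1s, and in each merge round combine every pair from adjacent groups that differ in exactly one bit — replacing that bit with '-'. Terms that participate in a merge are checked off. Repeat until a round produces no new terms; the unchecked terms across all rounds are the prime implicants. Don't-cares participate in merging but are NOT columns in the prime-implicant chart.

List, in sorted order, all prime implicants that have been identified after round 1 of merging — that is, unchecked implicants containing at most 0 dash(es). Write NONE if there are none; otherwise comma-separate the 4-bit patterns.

[col 0] 0011, 0100*, 1000*, 1010*, 1100*, 1101*
[col 1] -100, 1-00, 10-0, 110-
Prime implicants: -100, 0011, 1-00, 10-0, 110-

0011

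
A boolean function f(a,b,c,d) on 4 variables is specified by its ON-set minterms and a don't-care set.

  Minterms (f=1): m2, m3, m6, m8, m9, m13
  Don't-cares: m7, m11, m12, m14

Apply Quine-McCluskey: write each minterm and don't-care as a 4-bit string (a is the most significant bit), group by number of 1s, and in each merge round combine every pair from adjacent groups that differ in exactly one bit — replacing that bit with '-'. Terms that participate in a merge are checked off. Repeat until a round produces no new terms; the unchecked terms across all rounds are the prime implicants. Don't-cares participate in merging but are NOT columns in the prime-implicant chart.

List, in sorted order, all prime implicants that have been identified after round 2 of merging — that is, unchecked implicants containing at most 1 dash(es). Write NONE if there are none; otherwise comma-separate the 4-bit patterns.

size-2^0 implicants → 0010(✓)  0011(✓)  0110(✓)  0111(✓)  1000(✓)  1001(✓)  1011(✓)  1100(✓)  1101(✓)  1110(✓)
size-2^1 implicants → -011  -110  0-10(✓)  0-11(✓)  001-(✓)  011-(✓)  1-00(✓)  1-01(✓)  10-1  100-(✓)  11-0  110-(✓)
size-2^2 implicants → 0-1-  1-0-
Unchecked terms (primes): -011, -110, 0-1-, 1-0-, 10-1, 11-0

-011, -110, 10-1, 11-0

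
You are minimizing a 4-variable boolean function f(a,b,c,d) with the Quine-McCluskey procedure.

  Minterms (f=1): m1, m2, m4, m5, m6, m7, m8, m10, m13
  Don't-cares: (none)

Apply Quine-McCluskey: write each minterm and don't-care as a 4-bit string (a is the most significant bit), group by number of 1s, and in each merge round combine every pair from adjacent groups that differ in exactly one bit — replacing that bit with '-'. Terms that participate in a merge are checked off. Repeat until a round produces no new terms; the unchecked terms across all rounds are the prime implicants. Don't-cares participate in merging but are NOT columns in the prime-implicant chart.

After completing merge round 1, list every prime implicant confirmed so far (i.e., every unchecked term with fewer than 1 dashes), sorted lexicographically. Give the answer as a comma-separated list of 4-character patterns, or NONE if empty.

NONE

Round 0: 0001✓ 0010✓ 0100✓ 0101✓ 0110✓ 0111✓ 1000✓ 1010✓ 1101✓
Round 1: -010 -101 0-01 0-10 01-0✓ 01-1✓ 010-✓ 011-✓ 10-0
Round 2: 01--
PIs = {-010, -101, 0-01, 0-10, 01--, 10-0}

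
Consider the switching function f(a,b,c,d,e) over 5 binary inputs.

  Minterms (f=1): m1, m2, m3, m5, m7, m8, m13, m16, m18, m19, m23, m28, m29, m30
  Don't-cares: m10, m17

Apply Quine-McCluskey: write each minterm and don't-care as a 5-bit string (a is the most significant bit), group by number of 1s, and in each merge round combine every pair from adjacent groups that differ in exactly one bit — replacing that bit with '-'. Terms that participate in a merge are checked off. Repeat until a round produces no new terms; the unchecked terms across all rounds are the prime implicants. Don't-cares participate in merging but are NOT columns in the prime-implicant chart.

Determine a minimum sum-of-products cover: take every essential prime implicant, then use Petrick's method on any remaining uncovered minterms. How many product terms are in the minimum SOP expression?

size-2^0 implicants → 00001(✓)  00010(✓)  00011(✓)  00101(✓)  00111(✓)  01000(✓)  01010(✓)  01101(✓)  10000(✓)  10001(✓)  10010(✓)  10011(✓)  10111(✓)  11100(✓)  11101(✓)  11110(✓)
size-2^1 implicants → -0001(✓)  -0010(✓)  -0011(✓)  -0111(✓)  -1101  0-010  0-101  00-01(✓)  00-11(✓)  000-1(✓)  0001-(✓)  001-1(✓)  010-0  10-11(✓)  100-0(✓)  100-1(✓)  1000-(✓)  1001-(✓)  111-0  1110-
size-2^2 implicants → -0-11  -00-1  -001-  00--1  100--
Unchecked terms (primes): -0-11, -00-1, -001-, -1101, 0-010, 0-101, 00--1, 010-0, 100--, 111-0, 1110-
Minterm coverage:
  m1 ⊆ -00-1,00--1
  m2 ⊆ -001-,0-010
  m3 ⊆ -0-11,-00-1,-001-,00--1
  m5 ⊆ 0-101,00--1
  m7 ⊆ -0-11,00--1
  m8 ⊆ 010-0 [E]
  m13 ⊆ -1101,0-101
  m16 ⊆ 100-- [E]
  m18 ⊆ -001-,100--
  m19 ⊆ -0-11,-00-1,-001-,100--
  m23 ⊆ -0-11 [E]
  m28 ⊆ 111-0,1110-
  m29 ⊆ -1101,1110-
  m30 ⊆ 111-0 [E]
E = {-0-11, 010-0, 100--, 111-0}
Petrick residual → -001-, -1101, 00--1
Cover = b'de + b'c'd + bcd'e + a'b'e + a'bc'e' + ab'c' + abce'  |cover|=7

7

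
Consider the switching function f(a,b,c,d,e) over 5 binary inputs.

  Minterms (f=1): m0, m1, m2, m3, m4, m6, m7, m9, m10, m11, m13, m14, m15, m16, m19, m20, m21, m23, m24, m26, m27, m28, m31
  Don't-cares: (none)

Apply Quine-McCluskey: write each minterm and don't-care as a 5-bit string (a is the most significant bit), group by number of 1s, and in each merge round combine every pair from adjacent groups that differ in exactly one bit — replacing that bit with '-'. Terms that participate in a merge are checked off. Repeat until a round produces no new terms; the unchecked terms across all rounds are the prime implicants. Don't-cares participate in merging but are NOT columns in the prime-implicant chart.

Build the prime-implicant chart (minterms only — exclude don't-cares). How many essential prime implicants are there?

4

Round 0: 00000✓ 00001✓ 00010✓ 00011✓ 00100✓ 00110✓ 00111✓ 01001✓ 01010✓ 01011✓ 01101✓ 01110✓ 01111✓ 10000✓ 10011✓ 10100✓ 10101✓ 10111✓ 11000✓ 11010✓ 11011✓ 11100✓ 11111✓
Round 1: -0000✓ -0011✓ -0100✓ -0111✓ -1010✓ -1011✓ -1111✓ 0-001✓ 0-010✓ 0-011✓ 0-110✓ 0-111✓ 00-00✓ 00-10✓ 00-11✓ 000-0✓ 000-1✓ 0000-✓ 0001-✓ 001-0✓ 0011-✓ 01-01✓ 01-10✓ 01-11✓ 010-1✓ 0101-✓ 011-1✓ 0111-✓ 1-000✓ 1-011✓ 1-100✓ 1-111✓ 10-00✓ 10-11✓ 101-1 1010- 11-00✓ 11-11✓ 110-0 1101-✓
Round 2: --011✓ --111✓ -0-00 -0-11✓ -1-11✓ -101- 0--10✓ 0--11✓ 0-0-1 0-01-✓ 0-11-✓ 00--0 00-1-✓ 000-- 01--1 01-1-✓ 1--00 1--11✓
Round 3: ---11 0--1-
PIs = {---11, -0-00, -101-, 0--1-, 0-0-1, 00--0, 000--, 01--1, 1--00, 101-1, 1010-, 110-0}
Coverage chart:
  m0: -0-00,00--0,000--
  m1: 0-0-1,000--
  m2: 0--1-,00--0,000--
  m3: ---11,0--1-,0-0-1,000--
  m4: -0-00,00--0
  m6: 0--1-,00--0
  m7: ---11,0--1-
  m9: 0-0-1,01--1
  m10: -101-,0--1-
  m11: ---11,-101-,0--1-,0-0-1,01--1
  m13: 01--1 ←essential
  m14: 0--1- ←essential
  m15: ---11,0--1-,01--1
  m16: -0-00,1--00
  m19: ---11 ←essential
  m20: -0-00,1--00,1010-
  m21: 101-1,1010-
  m23: ---11,101-1
  m24: 1--00,110-0
  m26: -101-,110-0
  m27: ---11,-101-
  m28: 1--00 ←essential
  m31: ---11 ←essential
Essential: ---11, 0--1-, 01--1, 1--00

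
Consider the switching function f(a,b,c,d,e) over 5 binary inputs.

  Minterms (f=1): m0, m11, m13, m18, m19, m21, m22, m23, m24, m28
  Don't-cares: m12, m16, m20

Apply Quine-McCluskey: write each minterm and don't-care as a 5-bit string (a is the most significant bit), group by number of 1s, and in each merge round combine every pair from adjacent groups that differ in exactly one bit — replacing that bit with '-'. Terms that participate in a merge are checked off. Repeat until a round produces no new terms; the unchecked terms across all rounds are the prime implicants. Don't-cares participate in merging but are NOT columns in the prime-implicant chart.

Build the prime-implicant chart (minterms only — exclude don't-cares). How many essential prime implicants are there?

Round 0: 00000✓ 01011 01100✓ 01101✓ 10000✓ 10010✓ 10011✓ 10100✓ 10101✓ 10110✓ 10111✓ 11000✓ 11100✓
Round 1: -0000 -1100 0110- 1-000✓ 1-100✓ 10-00✓ 10-10✓ 10-11✓ 100-0✓ 1001-✓ 101-0✓ 101-1✓ 1010-✓ 1011-✓ 11-00✓
Round 2: 1--00 10--0 10-1- 101--
PIs = {-0000, -1100, 01011, 0110-, 1--00, 10--0, 10-1-, 101--}
Coverage chart:
  m0: -0000 ←essential
  m11: 01011 ←essential
  m13: 0110- ←essential
  m18: 10--0,10-1-
  m19: 10-1- ←essential
  m21: 101-- ←essential
  m22: 10--0,10-1-,101--
  m23: 10-1-,101--
  m24: 1--00 ←essential
  m28: -1100,1--00
Essential: -0000, 01011, 0110-, 1--00, 10-1-, 101--

6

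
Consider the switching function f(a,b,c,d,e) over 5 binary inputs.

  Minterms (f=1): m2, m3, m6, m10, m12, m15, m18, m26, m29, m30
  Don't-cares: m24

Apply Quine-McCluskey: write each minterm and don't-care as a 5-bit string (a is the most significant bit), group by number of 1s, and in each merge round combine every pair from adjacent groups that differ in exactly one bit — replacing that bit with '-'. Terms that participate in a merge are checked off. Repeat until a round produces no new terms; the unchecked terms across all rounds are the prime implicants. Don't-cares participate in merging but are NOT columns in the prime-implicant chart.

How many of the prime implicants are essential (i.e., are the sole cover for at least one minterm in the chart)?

7

[col 0] 00010*, 00011*, 00110*, 01010*, 01100, 01111, 10010*, 11000*, 11010*, 11101, 11110*
[col 1] -0010*, -1010*, 0-010*, 00-10, 0001-, 1-010*, 11-10, 110-0
[col 2] --010
Prime implicants: --010, 00-10, 0001-, 01100, 01111, 11-10, 110-0, 11101
PI chart (minterm → PIs covering it):
  2 | --010,00-10,0001-
  3 | 0001-  (sole → essential)
  6 | 00-10  (sole → essential)
  10 | --010  (sole → essential)
  12 | 01100  (sole → essential)
  15 | 01111  (sole → essential)
  18 | --010  (sole → essential)
  26 | --010,11-10,110-0
  29 | 11101  (sole → essential)
  30 | 11-10  (sole → essential)
Essential prime implicants: --010, 00-10, 0001-, 01100, 01111, 11-10, 11101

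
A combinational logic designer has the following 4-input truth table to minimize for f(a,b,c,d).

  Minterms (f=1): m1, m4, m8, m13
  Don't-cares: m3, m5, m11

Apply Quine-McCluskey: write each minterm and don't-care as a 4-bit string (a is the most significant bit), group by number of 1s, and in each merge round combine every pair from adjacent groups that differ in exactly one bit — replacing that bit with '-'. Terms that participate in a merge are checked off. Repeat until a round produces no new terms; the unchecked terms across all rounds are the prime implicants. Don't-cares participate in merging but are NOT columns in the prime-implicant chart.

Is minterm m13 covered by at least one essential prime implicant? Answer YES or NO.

[col 0] 0001*, 0011*, 0100*, 0101*, 1000, 1011*, 1101*
[col 1] -011, -101, 0-01, 00-1, 010-
Prime implicants: -011, -101, 0-01, 00-1, 010-, 1000
PI chart (minterm → PIs covering it):
  1 | 0-01,00-1
  4 | 010-  (sole → essential)
  8 | 1000  (sole → essential)
  13 | -101  (sole → essential)
Essential prime implicants: -101, 010-, 1000

YES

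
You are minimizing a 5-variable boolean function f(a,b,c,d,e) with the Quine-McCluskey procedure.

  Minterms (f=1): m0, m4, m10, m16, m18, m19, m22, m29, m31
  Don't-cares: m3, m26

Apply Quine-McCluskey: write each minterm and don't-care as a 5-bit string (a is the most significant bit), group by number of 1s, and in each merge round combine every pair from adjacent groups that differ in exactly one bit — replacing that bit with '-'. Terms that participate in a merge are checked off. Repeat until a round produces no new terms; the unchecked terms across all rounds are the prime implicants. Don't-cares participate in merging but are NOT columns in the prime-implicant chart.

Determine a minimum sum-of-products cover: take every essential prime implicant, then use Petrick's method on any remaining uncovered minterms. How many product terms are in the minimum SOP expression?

6

Round 0: 00000✓ 00011✓ 00100✓ 01010✓ 10000✓ 10010✓ 10011✓ 10110✓ 11010✓ 11101✓ 11111✓
Round 1: -0000 -0011 -1010 00-00 1-010 10-10 100-0 1001- 111-1
PIs = {-0000, -0011, -1010, 00-00, 1-010, 10-10, 100-0, 1001-, 111-1}
Coverage chart:
  m0: -0000,00-00
  m4: 00-00 ←essential
  m10: -1010 ←essential
  m16: -0000,100-0
  m18: 1-010,10-10,100-0,1001-
  m19: -0011,1001-
  m22: 10-10 ←essential
  m29: 111-1 ←essential
  m31: 111-1 ←essential
Essential: -1010, 00-00, 10-10, 111-1
Petrick residual → -0000, -0011
Min cover (6 terms): b'c'd'e' + b'c'de + bc'de' + a'b'd'e' + ab'de' + abce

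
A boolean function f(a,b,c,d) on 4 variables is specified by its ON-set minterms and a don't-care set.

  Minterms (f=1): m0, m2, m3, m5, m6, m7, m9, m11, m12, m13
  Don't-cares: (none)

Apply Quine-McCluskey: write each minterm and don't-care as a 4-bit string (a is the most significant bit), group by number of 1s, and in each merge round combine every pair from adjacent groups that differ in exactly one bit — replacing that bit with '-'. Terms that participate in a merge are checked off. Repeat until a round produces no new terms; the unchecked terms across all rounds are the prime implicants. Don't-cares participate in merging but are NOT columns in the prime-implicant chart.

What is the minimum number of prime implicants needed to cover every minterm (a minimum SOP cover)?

Round 0: 0000✓ 0010✓ 0011✓ 0101✓ 0110✓ 0111✓ 1001✓ 1011✓ 1100✓ 1101✓
Round 1: -011 -101 0-10✓ 0-11✓ 00-0 001-✓ 01-1 011-✓ 1-01 10-1 110-
Round 2: 0-1-
PIs = {-011, -101, 0-1-, 00-0, 01-1, 1-01, 10-1, 110-}
Coverage chart:
  m0: 00-0 ←essential
  m2: 0-1-,00-0
  m3: -011,0-1-
  m5: -101,01-1
  m6: 0-1- ←essential
  m7: 0-1-,01-1
  m9: 1-01,10-1
  m11: -011,10-1
  m12: 110- ←essential
  m13: -101,1-01,110-
Essential: 0-1-, 00-0, 110-
Petrick residual → -101, 10-1
Min cover (5 terms): bc'd + a'c + a'b'd' + ab'd + abc'

5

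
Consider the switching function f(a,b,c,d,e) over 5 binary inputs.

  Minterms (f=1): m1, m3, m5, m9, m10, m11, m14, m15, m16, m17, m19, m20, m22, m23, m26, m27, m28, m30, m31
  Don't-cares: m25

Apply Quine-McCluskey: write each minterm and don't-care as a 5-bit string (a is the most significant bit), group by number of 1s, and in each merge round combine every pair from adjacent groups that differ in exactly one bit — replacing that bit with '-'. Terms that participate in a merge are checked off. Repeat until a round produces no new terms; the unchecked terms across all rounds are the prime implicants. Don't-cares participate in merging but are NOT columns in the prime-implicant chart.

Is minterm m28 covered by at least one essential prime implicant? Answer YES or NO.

[col 0] 00001*, 00011*, 00101*, 01001*, 01010*, 01011*, 01110*, 01111*, 10000*, 10001*, 10011*, 10100*, 10110*, 10111*, 11001*, 11010*, 11011*, 11100*, 11110*, 11111*
[col 1] -0001*, -0011*, -1001*, -1010*, -1011*, -1110*, -1111*, 0-001*, 0-011*, 00-01, 000-1*, 01-10*, 01-11*, 010-1*, 0101-*, 0111-*, 1-001*, 1-011*, 1-100*, 1-110*, 1-111*, 10-00, 10-11*, 100-1*, 1000-, 101-0*, 1011-*, 11-10*, 11-11*, 110-1*, 1101-*, 111-0*, 1111-*
[col 2] --001*, --011*, -00-1*, -1-10*, -1-11*, -10-1*, -101-*, -111-*, 0-0-1*, 01-1-*, 1--11, 1-0-1*, 1-1-0, 1-11-, 11-1-*
[col 3] --0-1, -1-1-
Prime implicants: --0-1, -1-1-, 00-01, 1--11, 1-1-0, 1-11-, 10-00, 1000-
PI chart (minterm → PIs covering it):
  1 | --0-1,00-01
  3 | --0-1  (sole → essential)
  5 | 00-01  (sole → essential)
  9 | --0-1  (sole → essential)
  10 | -1-1-  (sole → essential)
  11 | --0-1,-1-1-
  14 | -1-1-  (sole → essential)
  15 | -1-1-  (sole → essential)
  16 | 10-00,1000-
  17 | --0-1,1000-
  19 | --0-1,1--11
  20 | 1-1-0,10-00
  22 | 1-1-0,1-11-
  23 | 1--11,1-11-
  26 | -1-1-  (sole → essential)
  27 | --0-1,-1-1-,1--11
  28 | 1-1-0  (sole → essential)
  30 | -1-1-,1-1-0,1-11-
  31 | -1-1-,1--11,1-11-
Essential prime implicants: --0-1, -1-1-, 00-01, 1-1-0

YES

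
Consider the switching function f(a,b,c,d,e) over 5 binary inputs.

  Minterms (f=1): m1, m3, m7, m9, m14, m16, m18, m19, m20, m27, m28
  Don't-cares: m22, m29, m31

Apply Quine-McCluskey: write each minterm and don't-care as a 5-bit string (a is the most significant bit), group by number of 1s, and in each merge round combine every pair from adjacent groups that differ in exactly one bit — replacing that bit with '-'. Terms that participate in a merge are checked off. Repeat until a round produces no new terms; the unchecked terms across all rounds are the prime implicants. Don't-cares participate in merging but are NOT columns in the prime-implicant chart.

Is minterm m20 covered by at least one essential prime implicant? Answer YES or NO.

YES

Round 0: 00001✓ 00011✓ 00111✓ 01001✓ 01110 10000✓ 10010✓ 10011✓ 10100✓ 10110✓ 11011✓ 11100✓ 11101✓ 11111✓
Round 1: -0011 0-001 00-11 000-1 1-011 1-100 10-00✓ 10-10✓ 100-0✓ 1001- 101-0✓ 11-11 111-1 1110-
Round 2: 10--0
PIs = {-0011, 0-001, 00-11, 000-1, 01110, 1-011, 1-100, 10--0, 1001-, 11-11, 111-1, 1110-}
Coverage chart:
  m1: 0-001,000-1
  m3: -0011,00-11,000-1
  m7: 00-11 ←essential
  m9: 0-001 ←essential
  m14: 01110 ←essential
  m16: 10--0 ←essential
  m18: 10--0,1001-
  m19: -0011,1-011,1001-
  m20: 1-100,10--0
  m27: 1-011,11-11
  m28: 1-100,1110-
Essential: 0-001, 00-11, 01110, 10--0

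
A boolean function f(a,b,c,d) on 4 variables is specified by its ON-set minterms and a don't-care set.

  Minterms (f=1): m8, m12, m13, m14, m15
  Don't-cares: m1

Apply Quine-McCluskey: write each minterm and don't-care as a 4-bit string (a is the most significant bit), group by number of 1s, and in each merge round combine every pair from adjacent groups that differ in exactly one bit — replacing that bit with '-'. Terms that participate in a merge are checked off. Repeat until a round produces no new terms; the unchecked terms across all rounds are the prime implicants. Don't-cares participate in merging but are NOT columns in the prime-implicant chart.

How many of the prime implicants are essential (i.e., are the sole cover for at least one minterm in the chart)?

2

Round 0: 0001 1000✓ 1100✓ 1101✓ 1110✓ 1111✓
Round 1: 1-00 11-0✓ 11-1✓ 110-✓ 111-✓
Round 2: 11--
PIs = {0001, 1-00, 11--}
Coverage chart:
  m8: 1-00 ←essential
  m12: 1-00,11--
  m13: 11-- ←essential
  m14: 11-- ←essential
  m15: 11-- ←essential
Essential: 1-00, 11--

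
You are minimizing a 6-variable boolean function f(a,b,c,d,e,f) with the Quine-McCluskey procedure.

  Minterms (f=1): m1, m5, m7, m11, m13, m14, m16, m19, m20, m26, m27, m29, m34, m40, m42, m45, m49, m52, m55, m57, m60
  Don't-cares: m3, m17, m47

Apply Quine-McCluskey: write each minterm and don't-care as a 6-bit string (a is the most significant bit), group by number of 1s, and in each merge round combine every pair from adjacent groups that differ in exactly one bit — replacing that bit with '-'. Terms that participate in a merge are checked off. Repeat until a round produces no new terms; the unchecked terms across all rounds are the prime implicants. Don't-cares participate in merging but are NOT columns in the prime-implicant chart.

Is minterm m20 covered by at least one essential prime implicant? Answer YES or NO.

NO

Round 0: 000001✓ 000011✓ 000101✓ 000111✓ 001011✓ 001101✓ 001110 010000✓ 010001✓ 010011✓ 010100✓ 011010✓ 011011✓ 011101✓ 100010✓ 101000✓ 101010✓ 101101✓ 101111✓ 110001✓ 110100✓ 110111 111001✓ 111100✓
Round 1: -01101 -10001 -10100 0-0001✓ 0-0011✓ 0-1011✓ 0-1101 00-011✓ 00-101 000-01✓ 000-11✓ 0000-1✓ 0001-1✓ 01-011✓ 010-00 0100-1✓ 01000- 01101- 10-010 1010-0 1011-1 11-001 11-100
Round 2: 0--011 0-00-1 000--1
PIs = {-01101, -10001, -10100, 0--011, 0-00-1, 0-1101, 00-101, 000--1, 001110, 010-00, 01000-, 01101-, 10-010, 1010-0, 1011-1, 11-001, 11-100, 110111}
Coverage chart:
  m1: 0-00-1,000--1
  m5: 00-101,000--1
  m7: 000--1 ←essential
  m11: 0--011 ←essential
  m13: -01101,0-1101,00-101
  m14: 001110 ←essential
  m16: 010-00,01000-
  m19: 0--011,0-00-1
  m20: -10100,010-00
  m26: 01101- ←essential
  m27: 0--011,01101-
  m29: 0-1101 ←essential
  m34: 10-010 ←essential
  m40: 1010-0 ←essential
  m42: 10-010,1010-0
  m45: -01101,1011-1
  m49: -10001,11-001
  m52: -10100,11-100
  m55: 110111 ←essential
  m57: 11-001 ←essential
  m60: 11-100 ←essential
Essential: 0--011, 0-1101, 000--1, 001110, 01101-, 10-010, 1010-0, 11-001, 11-100, 110111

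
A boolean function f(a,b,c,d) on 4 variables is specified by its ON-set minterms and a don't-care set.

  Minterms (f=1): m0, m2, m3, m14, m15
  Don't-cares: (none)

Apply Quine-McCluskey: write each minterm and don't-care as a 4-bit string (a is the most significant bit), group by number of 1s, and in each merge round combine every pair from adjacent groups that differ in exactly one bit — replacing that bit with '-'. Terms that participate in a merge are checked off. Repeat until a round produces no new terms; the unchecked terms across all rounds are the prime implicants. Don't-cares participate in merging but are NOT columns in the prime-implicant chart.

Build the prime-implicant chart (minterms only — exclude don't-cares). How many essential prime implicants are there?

size-2^0 implicants → 0000(✓)  0010(✓)  0011(✓)  1110(✓)  1111(✓)
size-2^1 implicants → 00-0  001-  111-
Unchecked terms (primes): 00-0, 001-, 111-
Minterm coverage:
  m0 ⊆ 00-0 [E]
  m2 ⊆ 00-0,001-
  m3 ⊆ 001- [E]
  m14 ⊆ 111- [E]
  m15 ⊆ 111- [E]
E = {00-0, 001-, 111-}

3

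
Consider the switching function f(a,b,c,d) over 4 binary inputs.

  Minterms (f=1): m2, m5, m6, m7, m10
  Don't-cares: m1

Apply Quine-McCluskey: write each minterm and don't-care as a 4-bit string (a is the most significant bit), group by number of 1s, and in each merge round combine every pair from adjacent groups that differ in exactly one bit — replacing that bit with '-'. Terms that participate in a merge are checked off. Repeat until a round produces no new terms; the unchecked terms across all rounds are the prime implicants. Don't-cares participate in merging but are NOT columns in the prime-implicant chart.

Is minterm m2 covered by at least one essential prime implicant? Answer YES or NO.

YES

size-2^0 implicants → 0001(✓)  0010(✓)  0101(✓)  0110(✓)  0111(✓)  1010(✓)
size-2^1 implicants → -010  0-01  0-10  01-1  011-
Unchecked terms (primes): -010, 0-01, 0-10, 01-1, 011-
Minterm coverage:
  m2 ⊆ -010,0-10
  m5 ⊆ 0-01,01-1
  m6 ⊆ 0-10,011-
  m7 ⊆ 01-1,011-
  m10 ⊆ -010 [E]
E = {-010}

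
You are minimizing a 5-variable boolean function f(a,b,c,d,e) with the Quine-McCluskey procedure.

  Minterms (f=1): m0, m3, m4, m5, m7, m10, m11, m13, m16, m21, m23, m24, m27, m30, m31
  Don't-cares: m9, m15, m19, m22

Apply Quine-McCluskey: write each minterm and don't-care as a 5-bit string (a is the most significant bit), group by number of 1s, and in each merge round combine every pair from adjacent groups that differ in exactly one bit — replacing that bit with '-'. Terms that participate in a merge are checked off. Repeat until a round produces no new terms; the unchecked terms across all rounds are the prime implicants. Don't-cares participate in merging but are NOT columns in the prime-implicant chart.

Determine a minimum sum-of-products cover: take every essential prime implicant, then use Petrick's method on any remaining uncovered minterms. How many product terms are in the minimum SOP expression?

7

Round 0: 00000✓ 00011✓ 00100✓ 00101✓ 00111✓ 01001✓ 01010✓ 01011✓ 01101✓ 01111✓ 10000✓ 10011✓ 10101✓ 10110✓ 10111✓ 11000✓ 11011✓ 11110✓ 11111✓
Round 1: -0000 -0011✓ -0101✓ -0111✓ -1011✓ -1111✓ 0-011✓ 0-101✓ 0-111✓ 00-00 00-11✓ 001-1✓ 0010- 01-01✓ 01-11✓ 010-1✓ 0101- 011-1✓ 1-000 1-011✓ 1-110✓ 1-111✓ 10-11✓ 101-1✓ 1011-✓ 11-11✓ 1111-✓
Round 2: --011✓ --111✓ -0-11✓ -01-1 -1-11✓ 0--11✓ 0-1-1 01--1 1--11✓ 1-11-
Round 3: ---11
PIs = {---11, -0000, -01-1, 0-1-1, 00-00, 0010-, 01--1, 0101-, 1-000, 1-11-}
Coverage chart:
  m0: -0000,00-00
  m3: ---11 ←essential
  m4: 00-00,0010-
  m5: -01-1,0-1-1,0010-
  m7: ---11,-01-1,0-1-1
  m10: 0101- ←essential
  m11: ---11,01--1,0101-
  m13: 0-1-1,01--1
  m16: -0000,1-000
  m21: -01-1 ←essential
  m23: ---11,-01-1,1-11-
  m24: 1-000 ←essential
  m27: ---11 ←essential
  m30: 1-11- ←essential
  m31: ---11,1-11-
Essential: ---11, -01-1, 0101-, 1-000, 1-11-
Petrick residual → 0-1-1, 00-00
Min cover (7 terms): de + b'ce + a'ce + a'b'd'e' + a'bc'd + ac'd'e' + acd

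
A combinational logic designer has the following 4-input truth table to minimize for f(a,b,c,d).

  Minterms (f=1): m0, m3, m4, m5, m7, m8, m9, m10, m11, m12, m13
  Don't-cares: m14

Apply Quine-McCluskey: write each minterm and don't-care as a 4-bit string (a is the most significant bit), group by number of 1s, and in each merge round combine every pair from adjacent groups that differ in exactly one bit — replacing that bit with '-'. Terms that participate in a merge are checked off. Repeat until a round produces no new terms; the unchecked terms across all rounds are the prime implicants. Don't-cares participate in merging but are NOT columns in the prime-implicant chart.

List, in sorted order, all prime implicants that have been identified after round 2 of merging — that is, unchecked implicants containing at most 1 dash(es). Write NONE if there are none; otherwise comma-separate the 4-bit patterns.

-011, 0-11, 01-1

size-2^0 implicants → 0000(✓)  0011(✓)  0100(✓)  0101(✓)  0111(✓)  1000(✓)  1001(✓)  1010(✓)  1011(✓)  1100(✓)  1101(✓)  1110(✓)
size-2^1 implicants → -000(✓)  -011  -100(✓)  -101(✓)  0-00(✓)  0-11  01-1  010-(✓)  1-00(✓)  1-01(✓)  1-10(✓)  10-0(✓)  10-1(✓)  100-(✓)  101-(✓)  11-0(✓)  110-(✓)
size-2^2 implicants → --00  -10-  1--0  1-0-  10--
Unchecked terms (primes): --00, -011, -10-, 0-11, 01-1, 1--0, 1-0-, 10--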